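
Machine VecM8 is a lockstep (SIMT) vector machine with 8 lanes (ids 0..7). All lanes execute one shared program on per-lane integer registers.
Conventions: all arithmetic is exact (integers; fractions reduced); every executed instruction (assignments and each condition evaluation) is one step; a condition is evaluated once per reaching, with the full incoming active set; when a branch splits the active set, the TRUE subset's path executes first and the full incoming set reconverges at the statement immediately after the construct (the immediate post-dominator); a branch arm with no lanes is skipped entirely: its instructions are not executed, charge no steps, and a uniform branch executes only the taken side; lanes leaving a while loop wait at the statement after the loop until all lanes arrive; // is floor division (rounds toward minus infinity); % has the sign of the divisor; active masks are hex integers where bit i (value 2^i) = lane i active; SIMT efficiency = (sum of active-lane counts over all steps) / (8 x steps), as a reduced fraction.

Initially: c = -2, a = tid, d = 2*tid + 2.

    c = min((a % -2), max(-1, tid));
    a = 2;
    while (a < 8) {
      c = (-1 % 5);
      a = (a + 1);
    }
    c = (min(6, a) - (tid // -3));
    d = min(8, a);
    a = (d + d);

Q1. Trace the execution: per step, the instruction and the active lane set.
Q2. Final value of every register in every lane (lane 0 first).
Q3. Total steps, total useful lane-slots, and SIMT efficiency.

step 0: c <- min((a % -2), max(-1, tid)) 0xff
step 1: a <- 2                       0xff
step 2: eval (a < 8)                 0xff
step 3: c <- (-1 % 5)                0xff
step 4: a <- (a + 1)                 0xff
step 5: eval (a < 8)                 0xff
step 6: c <- (-1 % 5)                0xff
step 7: a <- (a + 1)                 0xff
step 8: eval (a < 8)                 0xff
step 9: c <- (-1 % 5)                0xff
step 10: a <- (a + 1)                 0xff
step 11: eval (a < 8)                 0xff
step 12: c <- (-1 % 5)                0xff
step 13: a <- (a + 1)                 0xff
step 14: eval (a < 8)                 0xff
step 15: c <- (-1 % 5)                0xff
step 16: a <- (a + 1)                 0xff
step 17: eval (a < 8)                 0xff
step 18: c <- (-1 % 5)                0xff
step 19: a <- (a + 1)                 0xff
step 20: eval (a < 8)                 0xff
step 21: c <- (min(6, a) - (tid // -3)) 0xff
step 22: d <- min(8, a)               0xff
step 23: a <- (d + d)                 0xff

Answer: 24 steps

c: 6,7,7,7,8,8,8,9
a: 16,16,16,16,16,16,16,16
d: 8,8,8,8,8,8,8,8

steps = 24; useful = 192; efficiency = 192/192 = 1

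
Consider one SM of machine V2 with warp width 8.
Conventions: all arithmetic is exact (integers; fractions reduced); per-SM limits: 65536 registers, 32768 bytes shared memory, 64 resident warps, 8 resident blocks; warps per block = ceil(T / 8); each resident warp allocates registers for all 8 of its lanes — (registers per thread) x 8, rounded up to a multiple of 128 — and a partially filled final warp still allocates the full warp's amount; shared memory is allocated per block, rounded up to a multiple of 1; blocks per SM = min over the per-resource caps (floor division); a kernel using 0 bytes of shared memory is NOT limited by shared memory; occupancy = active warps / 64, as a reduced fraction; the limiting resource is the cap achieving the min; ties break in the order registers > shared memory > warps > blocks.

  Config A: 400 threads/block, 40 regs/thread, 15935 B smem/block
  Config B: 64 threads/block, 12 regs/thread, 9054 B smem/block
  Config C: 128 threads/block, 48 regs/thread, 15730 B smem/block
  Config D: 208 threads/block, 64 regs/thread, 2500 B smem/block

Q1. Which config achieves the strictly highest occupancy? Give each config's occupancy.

occupancies: A 25/32, B 3/8, C 1/2, D 13/16

Answer: D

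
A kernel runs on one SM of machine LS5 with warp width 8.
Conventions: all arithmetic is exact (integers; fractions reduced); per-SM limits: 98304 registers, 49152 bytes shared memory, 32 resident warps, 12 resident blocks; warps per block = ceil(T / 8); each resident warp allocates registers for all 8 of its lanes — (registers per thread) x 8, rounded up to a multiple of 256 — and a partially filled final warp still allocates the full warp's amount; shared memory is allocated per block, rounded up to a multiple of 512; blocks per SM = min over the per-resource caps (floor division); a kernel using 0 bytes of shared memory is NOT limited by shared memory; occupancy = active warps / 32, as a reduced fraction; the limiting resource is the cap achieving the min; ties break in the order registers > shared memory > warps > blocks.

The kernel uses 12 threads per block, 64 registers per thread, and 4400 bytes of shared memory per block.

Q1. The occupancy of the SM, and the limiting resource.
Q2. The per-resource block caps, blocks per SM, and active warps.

Answer: occupancy 5/8, limited by shared memory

registers: 96 blocks
shared memory: 10 blocks
warps: 16 blocks
blocks: 12 blocks

Answer: 10 blocks, 20 active warps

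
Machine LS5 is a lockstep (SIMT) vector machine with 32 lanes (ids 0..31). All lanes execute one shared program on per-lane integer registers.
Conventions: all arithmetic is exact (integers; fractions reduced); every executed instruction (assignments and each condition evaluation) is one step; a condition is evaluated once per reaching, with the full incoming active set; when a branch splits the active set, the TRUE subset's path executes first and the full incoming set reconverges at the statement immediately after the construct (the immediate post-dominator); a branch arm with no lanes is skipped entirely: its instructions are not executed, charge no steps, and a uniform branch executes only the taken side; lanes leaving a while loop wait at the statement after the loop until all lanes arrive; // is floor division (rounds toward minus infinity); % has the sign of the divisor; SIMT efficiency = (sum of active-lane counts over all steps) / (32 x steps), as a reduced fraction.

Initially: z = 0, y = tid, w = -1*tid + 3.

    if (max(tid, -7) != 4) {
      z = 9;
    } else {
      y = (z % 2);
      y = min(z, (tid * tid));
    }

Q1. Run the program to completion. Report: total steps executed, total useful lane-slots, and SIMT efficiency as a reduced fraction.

Answer: 4 steps, 65 useful, 65/128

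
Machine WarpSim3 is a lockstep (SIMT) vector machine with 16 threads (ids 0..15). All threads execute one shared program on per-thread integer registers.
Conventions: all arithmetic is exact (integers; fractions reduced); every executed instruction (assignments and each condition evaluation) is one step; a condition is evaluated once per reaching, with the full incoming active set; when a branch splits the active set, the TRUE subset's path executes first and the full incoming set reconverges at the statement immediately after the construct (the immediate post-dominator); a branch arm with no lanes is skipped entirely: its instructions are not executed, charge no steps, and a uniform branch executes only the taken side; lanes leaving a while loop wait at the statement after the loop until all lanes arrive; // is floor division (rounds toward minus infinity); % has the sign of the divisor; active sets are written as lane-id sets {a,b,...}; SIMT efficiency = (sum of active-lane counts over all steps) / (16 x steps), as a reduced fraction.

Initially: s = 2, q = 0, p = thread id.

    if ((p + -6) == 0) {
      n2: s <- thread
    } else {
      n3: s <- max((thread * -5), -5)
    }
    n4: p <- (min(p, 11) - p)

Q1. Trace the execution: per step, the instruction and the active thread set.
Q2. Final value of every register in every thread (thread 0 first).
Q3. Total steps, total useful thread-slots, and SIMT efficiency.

step 0: eval ((p + -6) == 0)         {0,1,2,3,4,5,6,7,8,9,10,11,12,13,14,15}
step 1: s <- thread                  {6}
step 2: s <- max((thread * -5), -5)  {0,1,2,3,4,5,7,8,9,10,11,12,13,14,15}
step 3: p <- (min(p, 11) - p)        {0,1,2,3,4,5,6,7,8,9,10,11,12,13,14,15}

Answer: 4 steps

s: 0,-5,-5,-5,-5,-5,6,-5,-5,-5,-5,-5,-5,-5,-5,-5
q: 0,0,0,0,0,0,0,0,0,0,0,0,0,0,0,0
p: 0,0,0,0,0,0,0,0,0,0,0,0,-1,-2,-3,-4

steps = 4; useful = 48; efficiency = 48/64 = 3/4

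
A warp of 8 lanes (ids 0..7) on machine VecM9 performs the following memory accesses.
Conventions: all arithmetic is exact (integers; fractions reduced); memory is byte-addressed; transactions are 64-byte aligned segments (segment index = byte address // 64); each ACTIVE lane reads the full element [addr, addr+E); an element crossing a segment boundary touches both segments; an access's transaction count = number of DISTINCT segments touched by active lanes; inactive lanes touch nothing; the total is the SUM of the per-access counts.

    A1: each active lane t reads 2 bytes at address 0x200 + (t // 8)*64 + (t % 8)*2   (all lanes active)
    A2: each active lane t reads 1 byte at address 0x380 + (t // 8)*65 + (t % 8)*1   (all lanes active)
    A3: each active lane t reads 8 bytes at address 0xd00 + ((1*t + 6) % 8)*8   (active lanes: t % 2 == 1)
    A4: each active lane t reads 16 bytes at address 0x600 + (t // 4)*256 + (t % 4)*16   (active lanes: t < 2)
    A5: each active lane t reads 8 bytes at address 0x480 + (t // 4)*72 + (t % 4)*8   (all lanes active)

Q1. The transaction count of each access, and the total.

A1: 1 transaction
A2: 1 transaction
A3: 1 transaction
A4: 1 transaction
A5: 2 transactions

Answer: 1,1,1,1,2; total 6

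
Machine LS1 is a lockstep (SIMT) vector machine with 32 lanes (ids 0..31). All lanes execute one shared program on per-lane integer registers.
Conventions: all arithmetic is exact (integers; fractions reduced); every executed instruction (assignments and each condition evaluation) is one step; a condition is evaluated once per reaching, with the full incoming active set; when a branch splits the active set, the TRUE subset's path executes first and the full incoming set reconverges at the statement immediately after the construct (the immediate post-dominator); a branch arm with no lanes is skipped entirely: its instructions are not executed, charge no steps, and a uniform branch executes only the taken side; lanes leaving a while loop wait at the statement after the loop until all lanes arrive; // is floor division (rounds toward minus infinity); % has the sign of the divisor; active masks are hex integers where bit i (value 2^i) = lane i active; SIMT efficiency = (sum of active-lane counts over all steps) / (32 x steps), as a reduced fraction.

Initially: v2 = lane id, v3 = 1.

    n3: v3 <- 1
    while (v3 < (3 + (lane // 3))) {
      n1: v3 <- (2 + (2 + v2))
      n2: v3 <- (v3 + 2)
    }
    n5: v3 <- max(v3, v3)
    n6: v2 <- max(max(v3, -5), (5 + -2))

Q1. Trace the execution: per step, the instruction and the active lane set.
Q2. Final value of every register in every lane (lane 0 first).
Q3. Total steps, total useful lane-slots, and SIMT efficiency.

step 0: v3 <- 1                      0xffffffff
step 1: eval (v3 < (3 + (lane // 3))) 0xffffffff
step 2: v3 <- (2 + (2 + v2))         0xffffffff
step 3: v3 <- (v3 + 2)               0xffffffff
step 4: eval (v3 < (3 + (lane // 3))) 0xffffffff
step 5: v3 <- max(v3, v3)            0xffffffff
step 6: v2 <- max(max(v3, -5), (5 + -2)) 0xffffffff

Answer: 7 steps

v2: 6,7,8,9,10,11,12,13,14,15,16,17,18,19,20,21,22,23,24,25,26,27,28,29,30,31,32,33,34,35,36,37
v3: 6,7,8,9,10,11,12,13,14,15,16,17,18,19,20,21,22,23,24,25,26,27,28,29,30,31,32,33,34,35,36,37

steps = 7; useful = 224; efficiency = 224/224 = 1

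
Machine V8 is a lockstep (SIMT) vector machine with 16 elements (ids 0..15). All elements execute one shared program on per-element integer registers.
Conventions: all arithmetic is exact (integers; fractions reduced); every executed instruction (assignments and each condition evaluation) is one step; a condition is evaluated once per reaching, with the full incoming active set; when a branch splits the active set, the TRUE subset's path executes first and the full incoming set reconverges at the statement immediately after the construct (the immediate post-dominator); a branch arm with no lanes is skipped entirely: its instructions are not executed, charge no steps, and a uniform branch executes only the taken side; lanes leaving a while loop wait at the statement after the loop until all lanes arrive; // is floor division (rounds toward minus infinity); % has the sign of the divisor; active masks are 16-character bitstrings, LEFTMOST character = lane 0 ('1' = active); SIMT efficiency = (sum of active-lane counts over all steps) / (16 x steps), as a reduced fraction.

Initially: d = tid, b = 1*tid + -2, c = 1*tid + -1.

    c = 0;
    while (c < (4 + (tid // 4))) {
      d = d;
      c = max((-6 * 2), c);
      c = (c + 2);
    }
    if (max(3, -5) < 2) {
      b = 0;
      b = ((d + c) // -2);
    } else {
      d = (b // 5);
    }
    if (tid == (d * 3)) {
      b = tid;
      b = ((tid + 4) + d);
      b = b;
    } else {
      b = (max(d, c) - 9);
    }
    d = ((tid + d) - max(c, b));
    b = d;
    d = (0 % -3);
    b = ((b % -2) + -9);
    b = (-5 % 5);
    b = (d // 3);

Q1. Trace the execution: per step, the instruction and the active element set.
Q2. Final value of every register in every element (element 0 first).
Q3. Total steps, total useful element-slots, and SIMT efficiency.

step 0: c <- 0                       1111111111111111
step 1: eval (c < (4 + (tid // 4)))  1111111111111111
step 2: d <- d                       1111111111111111
step 3: c <- max((-6 * 2), c)        1111111111111111
step 4: c <- (c + 2)                 1111111111111111
step 5: eval (c < (4 + (tid // 4)))  1111111111111111
step 6: d <- d                       1111111111111111
step 7: c <- max((-6 * 2), c)        1111111111111111
step 8: c <- (c + 2)                 1111111111111111
step 9: eval (c < (4 + (tid // 4)))  1111111111111111
step 10: d <- d                       0000111111111111
step 11: c <- max((-6 * 2), c)        0000111111111111
step 12: c <- (c + 2)                 0000111111111111
step 13: eval (c < (4 + (tid // 4)))  0000111111111111
step 14: d <- d                       0000000000001111
step 15: c <- max((-6 * 2), c)        0000000000001111
step 16: c <- (c + 2)                 0000000000001111
step 17: eval (c < (4 + (tid // 4)))  0000000000001111
step 18: eval (max(3, -5) < 2)        1111111111111111
step 19: d <- (b // 5)                1111111111111111
step 20: eval (tid == (d * 3))        1111111111111111
step 21: b <- (max(d, c) - 9)         1111111111111111
step 22: d <- ((tid + d) - max(c, b)) 1111111111111111
step 23: b <- d                       1111111111111111
step 24: d <- (0 % -3)                1111111111111111
step 25: b <- ((b % -2) + -9)         1111111111111111
step 26: b <- (-5 % 5)                1111111111111111
step 27: b <- (d // 3)                1111111111111111

Answer: 28 steps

d: 0,0,0,0,0,0,0,0,0,0,0,0,0,0,0,0
b: 0,0,0,0,0,0,0,0,0,0,0,0,0,0,0,0
c: 4,4,4,4,6,6,6,6,6,6,6,6,8,8,8,8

steps = 28; useful = 384; efficiency = 384/448 = 6/7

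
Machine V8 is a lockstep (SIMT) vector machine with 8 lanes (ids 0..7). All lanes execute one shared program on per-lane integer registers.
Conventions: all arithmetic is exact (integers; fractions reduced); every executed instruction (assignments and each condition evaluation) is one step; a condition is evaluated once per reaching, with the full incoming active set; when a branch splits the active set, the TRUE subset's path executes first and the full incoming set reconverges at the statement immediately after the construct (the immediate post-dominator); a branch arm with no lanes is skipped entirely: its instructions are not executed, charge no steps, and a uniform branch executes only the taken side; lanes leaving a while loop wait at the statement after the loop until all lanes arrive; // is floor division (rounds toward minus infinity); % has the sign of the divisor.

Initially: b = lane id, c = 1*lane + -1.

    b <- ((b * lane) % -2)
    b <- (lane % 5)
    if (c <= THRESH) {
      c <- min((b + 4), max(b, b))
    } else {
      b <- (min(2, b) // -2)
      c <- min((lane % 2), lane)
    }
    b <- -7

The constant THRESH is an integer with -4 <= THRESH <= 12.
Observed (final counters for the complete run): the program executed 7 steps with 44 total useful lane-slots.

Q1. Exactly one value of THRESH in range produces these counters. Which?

Answer: THRESH = 2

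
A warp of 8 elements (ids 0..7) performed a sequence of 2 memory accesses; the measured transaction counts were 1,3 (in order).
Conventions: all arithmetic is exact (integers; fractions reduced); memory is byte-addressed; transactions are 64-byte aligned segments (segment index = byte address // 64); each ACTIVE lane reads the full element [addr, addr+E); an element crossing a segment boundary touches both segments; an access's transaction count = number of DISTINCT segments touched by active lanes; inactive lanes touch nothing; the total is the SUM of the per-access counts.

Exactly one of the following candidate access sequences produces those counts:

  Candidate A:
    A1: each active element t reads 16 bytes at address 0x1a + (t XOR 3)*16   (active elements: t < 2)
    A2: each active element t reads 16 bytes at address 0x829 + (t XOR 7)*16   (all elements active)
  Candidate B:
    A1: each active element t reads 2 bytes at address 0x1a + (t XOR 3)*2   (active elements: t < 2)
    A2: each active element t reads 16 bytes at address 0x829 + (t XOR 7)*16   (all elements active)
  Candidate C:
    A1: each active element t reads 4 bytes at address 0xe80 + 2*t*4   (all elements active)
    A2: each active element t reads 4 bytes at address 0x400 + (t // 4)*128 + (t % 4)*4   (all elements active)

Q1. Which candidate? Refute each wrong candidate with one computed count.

A: A1 gives 2 transactions, not 1
C: A2 gives 2 transactions, not 3
B: all counts match (1,3)

Answer: B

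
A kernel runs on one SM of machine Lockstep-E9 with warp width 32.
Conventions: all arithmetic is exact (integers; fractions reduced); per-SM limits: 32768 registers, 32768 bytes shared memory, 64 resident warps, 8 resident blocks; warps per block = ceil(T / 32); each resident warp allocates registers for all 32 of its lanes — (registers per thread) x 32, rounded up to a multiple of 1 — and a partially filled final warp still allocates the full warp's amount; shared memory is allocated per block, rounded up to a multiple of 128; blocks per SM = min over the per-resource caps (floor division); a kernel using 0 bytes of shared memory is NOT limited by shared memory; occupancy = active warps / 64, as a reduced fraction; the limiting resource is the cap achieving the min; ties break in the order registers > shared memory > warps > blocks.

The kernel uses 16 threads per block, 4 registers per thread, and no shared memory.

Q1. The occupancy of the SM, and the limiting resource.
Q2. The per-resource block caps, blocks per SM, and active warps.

Answer: occupancy 1/8, limited by blocks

registers: 256 blocks
shared memory: no limit (kernel uses none)
warps: 64 blocks
blocks: 8 blocks

Answer: 8 blocks, 8 active warps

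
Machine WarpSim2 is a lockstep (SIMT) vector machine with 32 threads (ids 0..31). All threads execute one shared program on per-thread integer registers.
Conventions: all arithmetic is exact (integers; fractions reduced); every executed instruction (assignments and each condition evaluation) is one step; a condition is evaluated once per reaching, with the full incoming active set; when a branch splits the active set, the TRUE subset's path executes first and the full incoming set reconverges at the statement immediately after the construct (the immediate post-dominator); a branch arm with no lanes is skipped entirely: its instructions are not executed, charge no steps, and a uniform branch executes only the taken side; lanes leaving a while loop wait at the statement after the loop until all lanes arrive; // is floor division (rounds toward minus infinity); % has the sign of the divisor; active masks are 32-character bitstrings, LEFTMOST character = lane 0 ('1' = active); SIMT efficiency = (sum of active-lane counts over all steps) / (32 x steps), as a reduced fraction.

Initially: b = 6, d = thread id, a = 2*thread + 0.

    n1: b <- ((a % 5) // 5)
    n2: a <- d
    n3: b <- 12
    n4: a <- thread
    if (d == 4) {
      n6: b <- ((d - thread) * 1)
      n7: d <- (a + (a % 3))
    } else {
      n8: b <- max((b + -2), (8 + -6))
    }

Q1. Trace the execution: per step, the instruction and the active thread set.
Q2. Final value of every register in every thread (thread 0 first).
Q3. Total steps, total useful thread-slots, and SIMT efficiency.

step 0: b <- ((a % 5) // 5)          11111111111111111111111111111111
step 1: a <- d                       11111111111111111111111111111111
step 2: b <- 12                      11111111111111111111111111111111
step 3: a <- thread                  11111111111111111111111111111111
step 4: eval (d == 4)                11111111111111111111111111111111
step 5: b <- ((d - thread) * 1)      00001000000000000000000000000000
step 6: d <- (a + (a % 3))           00001000000000000000000000000000
step 7: b <- max((b + -2), (8 + -6)) 11110111111111111111111111111111

Answer: 8 steps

b: 10,10,10,10,0,10,10,10,10,10,10,10,10,10,10,10,10,10,10,10,10,10,10,10,10,10,10,10,10,10,10,10
d: 0,1,2,3,5,5,6,7,8,9,10,11,12,13,14,15,16,17,18,19,20,21,22,23,24,25,26,27,28,29,30,31
a: 0,1,2,3,4,5,6,7,8,9,10,11,12,13,14,15,16,17,18,19,20,21,22,23,24,25,26,27,28,29,30,31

steps = 8; useful = 193; efficiency = 193/256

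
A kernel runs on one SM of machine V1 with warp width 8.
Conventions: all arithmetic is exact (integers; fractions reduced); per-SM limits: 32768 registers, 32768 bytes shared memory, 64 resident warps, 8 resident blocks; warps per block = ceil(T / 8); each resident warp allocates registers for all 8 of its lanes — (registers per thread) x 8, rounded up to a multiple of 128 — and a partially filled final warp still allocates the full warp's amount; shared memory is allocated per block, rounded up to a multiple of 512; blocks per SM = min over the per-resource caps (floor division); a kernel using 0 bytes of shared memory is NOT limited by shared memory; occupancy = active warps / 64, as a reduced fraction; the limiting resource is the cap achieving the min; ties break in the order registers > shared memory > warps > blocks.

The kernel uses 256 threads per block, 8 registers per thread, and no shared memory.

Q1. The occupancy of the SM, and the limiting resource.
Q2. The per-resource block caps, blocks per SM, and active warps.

Answer: occupancy 1, limited by warps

registers: 8 blocks
shared memory: no limit (kernel uses none)
warps: 2 blocks
blocks: 8 blocks

Answer: 2 blocks, 64 active warps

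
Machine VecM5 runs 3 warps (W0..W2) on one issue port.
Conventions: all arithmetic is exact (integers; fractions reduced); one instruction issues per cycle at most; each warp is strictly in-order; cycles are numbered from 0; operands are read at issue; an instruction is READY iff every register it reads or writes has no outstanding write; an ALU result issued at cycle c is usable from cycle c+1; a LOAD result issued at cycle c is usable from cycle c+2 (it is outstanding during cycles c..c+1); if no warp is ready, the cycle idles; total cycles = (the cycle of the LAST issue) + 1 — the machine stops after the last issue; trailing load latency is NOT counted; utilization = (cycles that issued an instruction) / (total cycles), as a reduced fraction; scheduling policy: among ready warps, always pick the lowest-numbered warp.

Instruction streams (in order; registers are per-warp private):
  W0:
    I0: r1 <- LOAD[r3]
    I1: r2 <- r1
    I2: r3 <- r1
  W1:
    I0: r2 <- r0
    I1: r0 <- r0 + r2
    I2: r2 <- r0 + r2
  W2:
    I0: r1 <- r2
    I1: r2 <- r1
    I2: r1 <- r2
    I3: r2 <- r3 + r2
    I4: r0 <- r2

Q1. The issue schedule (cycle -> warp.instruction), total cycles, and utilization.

cycle 0: W0.I0
cycle 1: W1.I0
cycle 2: W0.I1
cycle 3: W0.I2
cycle 4: W1.I1
cycle 5: W1.I2
cycle 6: W2.I0
cycle 7: W2.I1
cycle 8: W2.I2
cycle 9: W2.I3
cycle 10: W2.I4

Answer: 11 cycles, utilization 1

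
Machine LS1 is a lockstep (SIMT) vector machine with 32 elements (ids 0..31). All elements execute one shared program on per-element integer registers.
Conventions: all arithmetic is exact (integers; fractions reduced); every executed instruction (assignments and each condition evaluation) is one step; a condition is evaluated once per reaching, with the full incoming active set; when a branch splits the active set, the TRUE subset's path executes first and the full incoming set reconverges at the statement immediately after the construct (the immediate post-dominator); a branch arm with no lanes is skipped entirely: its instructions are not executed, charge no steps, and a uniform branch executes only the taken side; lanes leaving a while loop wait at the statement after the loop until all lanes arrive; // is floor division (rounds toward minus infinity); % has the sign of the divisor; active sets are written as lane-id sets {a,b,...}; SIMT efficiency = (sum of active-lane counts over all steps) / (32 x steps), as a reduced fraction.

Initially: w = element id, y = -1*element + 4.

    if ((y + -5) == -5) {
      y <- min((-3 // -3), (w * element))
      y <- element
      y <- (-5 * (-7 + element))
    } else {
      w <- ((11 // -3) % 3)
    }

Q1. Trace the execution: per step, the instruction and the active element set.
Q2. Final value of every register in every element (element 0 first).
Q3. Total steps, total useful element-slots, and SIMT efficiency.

step 0: eval ((y + -5) == -5)        {0,1,2,3,4,5,6,7,8,9,10,11,12,13,14,15,16,17,18,19,20,21,22,23,24,25,26,27,28,29,30,31}
step 1: y <- min((-3 // -3), (w * element)) {4}
step 2: y <- element                 {4}
step 3: y <- (-5 * (-7 + element))   {4}
step 4: w <- ((11 // -3) % 3)        {0,1,2,3,5,6,7,8,9,10,11,12,13,14,15,16,17,18,19,20,21,22,23,24,25,26,27,28,29,30,31}

Answer: 5 steps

w: 2,2,2,2,4,2,2,2,2,2,2,2,2,2,2,2,2,2,2,2,2,2,2,2,2,2,2,2,2,2,2,2
y: 4,3,2,1,15,-1,-2,-3,-4,-5,-6,-7,-8,-9,-10,-11,-12,-13,-14,-15,-16,-17,-18,-19,-20,-21,-22,-23,-24,-25,-26,-27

steps = 5; useful = 66; efficiency = 66/160 = 33/80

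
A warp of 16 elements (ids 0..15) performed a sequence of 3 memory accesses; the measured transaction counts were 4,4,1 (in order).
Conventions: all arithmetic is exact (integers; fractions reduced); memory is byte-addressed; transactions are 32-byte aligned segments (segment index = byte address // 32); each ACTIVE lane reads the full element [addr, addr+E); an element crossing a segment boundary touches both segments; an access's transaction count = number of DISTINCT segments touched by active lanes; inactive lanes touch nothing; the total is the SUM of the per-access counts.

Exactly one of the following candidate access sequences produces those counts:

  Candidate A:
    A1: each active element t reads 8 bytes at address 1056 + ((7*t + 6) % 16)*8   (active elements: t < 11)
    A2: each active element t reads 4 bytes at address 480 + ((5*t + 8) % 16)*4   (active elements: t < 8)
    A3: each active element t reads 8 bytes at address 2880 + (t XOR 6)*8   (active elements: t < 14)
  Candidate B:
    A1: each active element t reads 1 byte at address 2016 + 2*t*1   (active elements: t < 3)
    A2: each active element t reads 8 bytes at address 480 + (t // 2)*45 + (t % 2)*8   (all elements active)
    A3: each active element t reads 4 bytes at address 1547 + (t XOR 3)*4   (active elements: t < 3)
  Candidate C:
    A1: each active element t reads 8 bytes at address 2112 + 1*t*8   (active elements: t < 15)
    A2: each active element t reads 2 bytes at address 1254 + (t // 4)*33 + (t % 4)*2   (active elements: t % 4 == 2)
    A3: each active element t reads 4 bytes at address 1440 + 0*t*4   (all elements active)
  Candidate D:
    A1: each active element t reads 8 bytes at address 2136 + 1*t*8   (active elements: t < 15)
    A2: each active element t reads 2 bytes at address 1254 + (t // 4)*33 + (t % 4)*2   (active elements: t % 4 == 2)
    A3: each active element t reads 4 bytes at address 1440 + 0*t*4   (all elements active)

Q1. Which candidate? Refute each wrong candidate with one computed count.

A: A2 gives 2 transactions, not 4
B: A1 gives 1 transaction, not 4
D: A1 gives 5 transactions, not 4
C: all counts match (4,4,1)

Answer: C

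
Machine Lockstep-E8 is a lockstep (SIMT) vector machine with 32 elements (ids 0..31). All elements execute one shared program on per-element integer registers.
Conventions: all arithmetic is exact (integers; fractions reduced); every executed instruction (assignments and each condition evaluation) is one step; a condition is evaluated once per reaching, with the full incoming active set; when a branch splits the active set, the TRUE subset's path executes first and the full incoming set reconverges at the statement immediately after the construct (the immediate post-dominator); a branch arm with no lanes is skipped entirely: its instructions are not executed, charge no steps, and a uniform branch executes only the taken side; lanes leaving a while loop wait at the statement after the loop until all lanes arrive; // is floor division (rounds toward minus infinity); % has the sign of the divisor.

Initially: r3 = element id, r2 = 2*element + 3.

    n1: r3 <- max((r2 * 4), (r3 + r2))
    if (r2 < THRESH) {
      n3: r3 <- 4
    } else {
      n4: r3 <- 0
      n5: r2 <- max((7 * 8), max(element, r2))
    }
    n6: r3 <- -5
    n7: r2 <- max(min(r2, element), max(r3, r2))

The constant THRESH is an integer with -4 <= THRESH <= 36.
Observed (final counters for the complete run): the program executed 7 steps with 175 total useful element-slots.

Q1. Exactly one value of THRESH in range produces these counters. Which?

Answer: THRESH = 36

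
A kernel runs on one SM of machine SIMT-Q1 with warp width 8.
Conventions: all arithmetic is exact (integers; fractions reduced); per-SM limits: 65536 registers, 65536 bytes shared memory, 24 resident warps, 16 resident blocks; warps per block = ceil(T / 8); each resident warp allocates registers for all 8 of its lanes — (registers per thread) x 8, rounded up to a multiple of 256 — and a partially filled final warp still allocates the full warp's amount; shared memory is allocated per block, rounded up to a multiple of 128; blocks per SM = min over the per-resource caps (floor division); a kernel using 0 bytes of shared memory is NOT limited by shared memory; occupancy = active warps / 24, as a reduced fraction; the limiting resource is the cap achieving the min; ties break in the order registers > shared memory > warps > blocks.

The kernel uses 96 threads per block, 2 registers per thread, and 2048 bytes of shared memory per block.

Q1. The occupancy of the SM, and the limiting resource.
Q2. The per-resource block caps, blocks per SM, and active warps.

Answer: occupancy 1, limited by warps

registers: 21 blocks
shared memory: 32 blocks
warps: 2 blocks
blocks: 16 blocks

Answer: 2 blocks, 24 active warps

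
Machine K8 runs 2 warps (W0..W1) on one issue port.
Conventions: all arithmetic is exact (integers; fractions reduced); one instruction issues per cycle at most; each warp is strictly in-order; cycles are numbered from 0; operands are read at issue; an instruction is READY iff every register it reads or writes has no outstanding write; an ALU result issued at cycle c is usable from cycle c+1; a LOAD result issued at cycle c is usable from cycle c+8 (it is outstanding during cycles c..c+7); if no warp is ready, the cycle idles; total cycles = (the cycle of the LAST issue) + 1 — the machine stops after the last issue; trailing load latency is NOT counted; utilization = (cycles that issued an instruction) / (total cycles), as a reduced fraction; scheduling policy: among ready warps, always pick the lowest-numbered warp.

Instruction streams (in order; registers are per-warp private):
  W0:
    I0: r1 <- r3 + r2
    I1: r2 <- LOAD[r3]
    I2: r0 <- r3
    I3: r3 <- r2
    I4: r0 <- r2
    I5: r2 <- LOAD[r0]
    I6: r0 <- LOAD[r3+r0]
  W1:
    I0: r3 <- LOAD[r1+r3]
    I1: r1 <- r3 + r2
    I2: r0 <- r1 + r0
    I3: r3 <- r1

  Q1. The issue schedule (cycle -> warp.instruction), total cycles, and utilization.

cycle 0: W0.I0
cycle 1: W0.I1
cycle 2: W0.I2
cycle 3: W1.I0
cycle 4: idle
cycle 5: idle
cycle 6: idle
cycle 7: idle
cycle 8: idle
cycle 9: W0.I3
cycle 10: W0.I4
cycle 11: W0.I5
cycle 12: W0.I6
cycle 13: W1.I1
cycle 14: W1.I2
cycle 15: W1.I3

Answer: 16 cycles, utilization 11/16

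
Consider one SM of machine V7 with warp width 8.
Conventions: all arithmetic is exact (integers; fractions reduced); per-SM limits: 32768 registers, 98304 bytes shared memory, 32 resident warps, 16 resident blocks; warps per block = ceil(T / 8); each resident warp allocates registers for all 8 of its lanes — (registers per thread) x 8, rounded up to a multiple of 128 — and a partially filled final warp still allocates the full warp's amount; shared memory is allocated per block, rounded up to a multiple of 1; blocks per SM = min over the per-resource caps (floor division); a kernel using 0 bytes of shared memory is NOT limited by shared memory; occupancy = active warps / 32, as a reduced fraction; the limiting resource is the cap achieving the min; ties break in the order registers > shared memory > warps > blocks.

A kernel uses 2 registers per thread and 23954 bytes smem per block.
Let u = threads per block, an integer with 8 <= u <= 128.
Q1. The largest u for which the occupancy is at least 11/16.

Answer: u = 128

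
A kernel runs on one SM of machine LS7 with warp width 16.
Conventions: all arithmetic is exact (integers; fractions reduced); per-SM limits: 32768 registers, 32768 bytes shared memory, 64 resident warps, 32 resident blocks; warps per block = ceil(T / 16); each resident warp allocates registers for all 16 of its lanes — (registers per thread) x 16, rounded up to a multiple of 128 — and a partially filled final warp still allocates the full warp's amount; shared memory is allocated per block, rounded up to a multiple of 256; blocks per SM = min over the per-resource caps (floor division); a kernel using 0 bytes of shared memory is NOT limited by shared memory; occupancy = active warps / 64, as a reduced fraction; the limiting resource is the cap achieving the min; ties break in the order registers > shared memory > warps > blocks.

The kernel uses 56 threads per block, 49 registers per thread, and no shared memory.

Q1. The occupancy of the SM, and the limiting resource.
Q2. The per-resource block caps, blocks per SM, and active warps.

Answer: occupancy 9/16, limited by registers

registers: 9 blocks
shared memory: no limit (kernel uses none)
warps: 16 blocks
blocks: 32 blocks

Answer: 9 blocks, 36 active warps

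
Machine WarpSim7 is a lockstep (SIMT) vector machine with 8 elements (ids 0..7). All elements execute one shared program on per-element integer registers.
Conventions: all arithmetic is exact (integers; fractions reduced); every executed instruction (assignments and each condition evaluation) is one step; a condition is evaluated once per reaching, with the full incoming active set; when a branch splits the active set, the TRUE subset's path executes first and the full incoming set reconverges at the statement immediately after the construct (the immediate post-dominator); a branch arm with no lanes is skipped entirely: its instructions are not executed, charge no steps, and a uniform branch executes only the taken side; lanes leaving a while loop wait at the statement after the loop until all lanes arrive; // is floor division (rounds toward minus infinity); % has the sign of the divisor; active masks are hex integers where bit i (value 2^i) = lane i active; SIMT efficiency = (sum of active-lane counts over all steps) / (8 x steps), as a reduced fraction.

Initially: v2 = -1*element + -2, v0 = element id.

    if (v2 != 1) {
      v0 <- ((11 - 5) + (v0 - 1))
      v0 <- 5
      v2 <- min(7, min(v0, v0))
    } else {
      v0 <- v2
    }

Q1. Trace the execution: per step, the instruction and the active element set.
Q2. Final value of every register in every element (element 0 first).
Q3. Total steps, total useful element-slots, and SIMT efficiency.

step 0: eval (v2 != 1)               0xff
step 1: v0 <- ((11 - 5) + (v0 - 1))  0xff
step 2: v0 <- 5                      0xff
step 3: v2 <- min(7, min(v0, v0))    0xff

Answer: 4 steps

v2: 5,5,5,5,5,5,5,5
v0: 5,5,5,5,5,5,5,5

steps = 4; useful = 32; efficiency = 32/32 = 1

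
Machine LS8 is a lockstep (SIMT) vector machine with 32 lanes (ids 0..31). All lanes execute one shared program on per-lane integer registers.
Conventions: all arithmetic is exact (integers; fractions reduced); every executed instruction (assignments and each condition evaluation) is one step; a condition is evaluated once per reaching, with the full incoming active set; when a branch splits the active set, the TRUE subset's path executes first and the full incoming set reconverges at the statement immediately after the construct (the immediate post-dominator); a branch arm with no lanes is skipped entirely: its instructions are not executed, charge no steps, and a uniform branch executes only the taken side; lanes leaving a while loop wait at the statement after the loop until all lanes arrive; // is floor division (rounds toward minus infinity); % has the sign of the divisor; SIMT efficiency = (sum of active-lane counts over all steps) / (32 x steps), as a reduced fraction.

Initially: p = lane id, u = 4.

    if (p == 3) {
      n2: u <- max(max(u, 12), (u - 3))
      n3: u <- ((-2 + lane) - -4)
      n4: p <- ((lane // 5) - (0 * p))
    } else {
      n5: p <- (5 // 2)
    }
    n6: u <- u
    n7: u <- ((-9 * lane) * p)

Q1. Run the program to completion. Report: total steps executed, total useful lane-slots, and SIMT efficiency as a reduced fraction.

Answer: 7 steps, 130 useful, 65/112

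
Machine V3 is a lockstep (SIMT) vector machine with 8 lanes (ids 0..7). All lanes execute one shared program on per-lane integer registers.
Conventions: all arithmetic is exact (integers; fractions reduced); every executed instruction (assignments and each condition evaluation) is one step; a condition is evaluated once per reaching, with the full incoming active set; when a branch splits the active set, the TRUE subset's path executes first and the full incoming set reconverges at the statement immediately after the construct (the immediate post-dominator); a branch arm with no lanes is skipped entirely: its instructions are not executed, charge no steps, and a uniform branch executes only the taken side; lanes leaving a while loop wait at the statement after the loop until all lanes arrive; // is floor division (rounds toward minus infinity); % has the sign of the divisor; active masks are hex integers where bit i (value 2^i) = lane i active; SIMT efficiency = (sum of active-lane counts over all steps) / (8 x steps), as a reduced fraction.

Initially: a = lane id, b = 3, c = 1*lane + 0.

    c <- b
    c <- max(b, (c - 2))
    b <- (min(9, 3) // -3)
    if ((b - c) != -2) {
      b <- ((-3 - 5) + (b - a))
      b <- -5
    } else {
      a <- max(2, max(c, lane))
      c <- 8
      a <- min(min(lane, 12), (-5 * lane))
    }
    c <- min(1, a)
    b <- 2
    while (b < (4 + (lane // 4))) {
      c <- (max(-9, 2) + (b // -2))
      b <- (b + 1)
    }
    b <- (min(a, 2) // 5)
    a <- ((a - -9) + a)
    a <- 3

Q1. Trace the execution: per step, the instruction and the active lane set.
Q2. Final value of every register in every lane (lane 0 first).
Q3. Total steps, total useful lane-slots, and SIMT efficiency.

step 0: c <- b                       0xff
step 1: c <- max(b, (c - 2))         0xff
step 2: b <- (min(9, 3) // -3)       0xff
step 3: eval ((b - c) != -2)         0xff
step 4: b <- ((-3 - 5) + (b - a))    0xff
step 5: b <- -5                      0xff
step 6: c <- min(1, a)               0xff
step 7: b <- 2                       0xff
step 8: eval (b < (4 + (lane // 4))) 0xff
step 9: c <- (max(-9, 2) + (b // -2)) 0xff
step 10: b <- (b + 1)                 0xff
step 11: eval (b < (4 + (lane // 4))) 0xff
step 12: c <- (max(-9, 2) + (b // -2)) 0xff
step 13: b <- (b + 1)                 0xff
step 14: eval (b < (4 + (lane // 4))) 0xff
step 15: c <- (max(-9, 2) + (b // -2)) 0xf0
step 16: b <- (b + 1)                 0xf0
step 17: eval (b < (4 + (lane // 4))) 0xf0
step 18: b <- (min(a, 2) // 5)        0xff
step 19: a <- ((a - -9) + a)          0xff
step 20: a <- 3                       0xff

Answer: 21 steps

a: 3,3,3,3,3,3,3,3
b: 0,0,0,0,0,0,0,0
c: 0,0,0,0,0,0,0,0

steps = 21; useful = 156; efficiency = 156/168 = 13/14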